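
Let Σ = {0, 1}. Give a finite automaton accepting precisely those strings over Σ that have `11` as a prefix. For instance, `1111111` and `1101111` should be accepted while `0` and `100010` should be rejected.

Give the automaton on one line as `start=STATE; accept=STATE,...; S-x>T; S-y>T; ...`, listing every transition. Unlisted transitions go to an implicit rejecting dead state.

start=q0; accept=q2; q0-0>q3; q0-1>q1; q1-0>q3; q1-1>q2; q2-0>q2; q2-1>q2; q3-0>q3; q3-1>q3

Walk along `11` while the input agrees: from q0 take `1` to q1, and so on. Any deviation drops to the rejecting sink q3. Once q2 is reached the prefix is confirmed and every continuation is accepted.
4 states suffice.
        0   1  
>  q0   q3  q1 
   q1   q3  q2 
 * q2   q2  q2 
   q3   q3  q3 
(> = start, * = accepting)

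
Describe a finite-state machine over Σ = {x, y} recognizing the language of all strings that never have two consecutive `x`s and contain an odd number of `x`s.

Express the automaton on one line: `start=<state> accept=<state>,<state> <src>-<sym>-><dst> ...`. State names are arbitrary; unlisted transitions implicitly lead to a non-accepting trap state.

Build one automaton per condition and run them in lockstep. One (3 states) tracks partial matches of the forbidden pattern `xx`; the other (2 states) tracks the count of `x`s modulo 2. Each combined state is a pair, one component from each; accept when both components accept.
With 6 states:
        x   y  
>  s0   s1  s0 
 * s1   s2  s3 
   s2   s4  s2 
 * s3   s5  s3 
   s4   s2  s4 
   s5   s4  s0 
(> = start, * = accepting)

start=s0 accept=s1,s3 s0-x->s1 s0-y->s0 s1-x->s2 s1-y->s3 s2-x->s4 s2-y->s2 s3-x->s5 s3-y->s3 s4-x->s2 s4-y->s4 s5-x->s4 s5-y->s0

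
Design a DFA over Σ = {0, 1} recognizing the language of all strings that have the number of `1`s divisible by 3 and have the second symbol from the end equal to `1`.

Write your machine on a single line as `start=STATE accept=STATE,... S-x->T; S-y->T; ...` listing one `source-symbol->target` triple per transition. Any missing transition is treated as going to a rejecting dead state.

Build one automaton per condition and run them in lockstep. One (3 states) tracks the count of `1`s modulo 3; the other (7 states) tracks the last 2 symbols read. Each combined state is a pair, one component from each; accept when both components accept. Minimizing collapses redundant product states.
A 7-state machine:
       0  1 
>  A   A  B 
   B   B  C 
   C   D  E 
   D   D  F 
 * E   G  B 
   F   G  B 
 * G   A  B 
(> = start, * = accepting)

start=A; accept=E,G; A-0->A; A-1->B; B-0->B; B-1->C; C-0->D; C-1->E; D-0->D; D-1->F; E-0->G; E-1->B; F-0->G; F-1->B; G-0->A; G-1->B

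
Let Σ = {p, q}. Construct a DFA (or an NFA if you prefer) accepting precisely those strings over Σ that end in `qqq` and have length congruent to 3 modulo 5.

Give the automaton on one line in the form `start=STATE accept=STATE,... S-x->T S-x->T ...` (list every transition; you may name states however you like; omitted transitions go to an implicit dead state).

start=S0 accept=S6 S0-p->S1 S0-q->S2 S1-p->S3 S1-q->S3 S2-p->S3 S2-q->S4 S3-p->S5 S3-q->S5 S4-p->S5 S4-q->S6 S5-p->S7 S5-q->S7 S6-p->S7 S6-q->S7 S7-p->S0 S7-q->S0

Run two small machines in parallel and take their product. The first has 4 states tracking how much of the suffix `qqq` has currently been matched; the second has 5 states tracking the input length modulo 5. A product state is a pair (one from each), accepting exactly when both do. Minimizing collapses redundant product states.
With 8 states:
        p   q  
>  S0   S1  S2 
   S1   S3  S3 
   S2   S3  S4 
   S3   S5  S5 
   S4   S5  S6 
   S5   S7  S7 
 * S6   S7  S7 
   S7   S0  S0 
(> = start, * = accepting)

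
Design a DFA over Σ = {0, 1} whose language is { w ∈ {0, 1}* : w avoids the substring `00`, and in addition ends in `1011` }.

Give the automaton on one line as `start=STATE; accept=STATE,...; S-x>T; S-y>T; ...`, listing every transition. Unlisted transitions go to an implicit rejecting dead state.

Build one automaton per condition and run them in lockstep. The first has 3 states tracking partial matches of the forbidden pattern `00`; the second has 5 states tracking how much of the suffix `1011` has currently been matched. A product state is a pair (one from each), accepting exactly when both do.
With 11 states:
       0  1 
>  A   B  C 
   B   D  C 
   C   E  C 
   D   D  F 
   E   D  G 
   F   H  F 
   G   E  I 
   H   D  J 
 * I   E  C 
   J   H  K 
   K   H  F 
(> = start, * = accepting)

start=A; accept=I; A-0>B; A-1>C; B-0>D; B-1>C; C-0>E; C-1>C; D-0>D; D-1>F; E-0>D; E-1>G; F-0>H; F-1>F; G-0>E; G-1>I; H-0>D; H-1>J; I-0>E; I-1>C; J-0>H; J-1>K; K-0>H; K-1>F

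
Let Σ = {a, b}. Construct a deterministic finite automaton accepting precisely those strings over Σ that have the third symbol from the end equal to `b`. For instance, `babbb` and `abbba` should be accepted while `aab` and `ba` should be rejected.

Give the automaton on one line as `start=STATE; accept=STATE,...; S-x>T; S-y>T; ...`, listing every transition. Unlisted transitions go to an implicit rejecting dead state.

start=q0; accept=q11,q12,q13,q14; q0-a>q1; q0-b>q2; q1-a>q3; q1-b>q4; q2-a>q5; q2-b>q6; q3-a>q7; q3-b>q8; q4-a>q9; q4-b>q10; q5-a>q11; q5-b>q12; q6-a>q13; q6-b>q14; q7-a>q7; q7-b>q8; q8-a>q9; q8-b>q10; q9-a>q11; q9-b>q12; q10-a>q13; q10-b>q14; q11-a>q7; q11-b>q8; q12-a>q9; q12-b>q10; q13-a>q11; q13-b>q12; q14-a>q13; q14-b>q14

A DFA must remember the last 3 symbols (since which symbol is third-to-last isn't known until the input ends). Use one state per possible window of the last ≤3 symbols; accept from those whose window starts with `b`.
          a    b  
>  q0     q1   q2 
   q1     q3   q4 
   q2     q5   q6 
   q3     q7   q8 
   q4     q9  q10 
   q5    q11  q12 
   q6    q13  q14 
   q7     q7   q8 
   q8     q9  q10 
   q9    q11  q12 
   q10   q13  q14 
 * q11    q7   q8 
 * q12    q9  q10 
 * q13   q11  q12 
 * q14   q13  q14 
(> = start, * = accepting)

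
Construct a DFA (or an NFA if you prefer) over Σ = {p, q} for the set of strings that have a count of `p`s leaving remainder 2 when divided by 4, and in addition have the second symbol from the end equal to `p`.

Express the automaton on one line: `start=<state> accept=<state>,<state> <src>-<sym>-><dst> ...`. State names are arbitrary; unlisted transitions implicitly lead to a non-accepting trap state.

Run two small machines in parallel and take their product. The first has 4 states tracking the count of `p`s modulo 4; the second has 7 states tracking the last 2 symbols read. A product state is a pair (one from each), accepting exactly when both do. Equivalent product states are then merged.
An 8-state machine:
       p  q 
>  A   B  A 
   B   C  D 
 * C   E  F 
   D   G  D 
   E   A  E 
 * F   E  H 
   G   E  F 
   H   E  H 
(> = start, * = accepting)

start=A accept=C,F A-p->B A-q->A B-p->C B-q->D C-p->E C-q->F D-p->G D-q->D E-p->A E-q->E F-p->E F-q->H G-p->E G-q->F H-p->E H-q->H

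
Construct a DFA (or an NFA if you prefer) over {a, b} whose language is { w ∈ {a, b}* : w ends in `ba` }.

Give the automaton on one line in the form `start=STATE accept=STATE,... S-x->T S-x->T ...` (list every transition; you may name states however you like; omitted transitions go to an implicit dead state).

start=q0 accept=q2 q0-a->q0 q0-b->q1 q1-a->q2 q1-b->q1 q2-a->q0 q2-b->q1

Remember how much of `ba` the current input suffix matches. State q0 means no match yet; q1 means the last symbol is `b`; q2 means the last 2 symbols are `ba`. Only q2 accepts. On a mismatch, fall back to the longest proper suffix that is still a prefix of `ba`.
A 3-state machine:
        a   b  
>  q0   q0  q1 
   q1   q2  q1 
 * q2   q0  q1 
(> = start, * = accepting)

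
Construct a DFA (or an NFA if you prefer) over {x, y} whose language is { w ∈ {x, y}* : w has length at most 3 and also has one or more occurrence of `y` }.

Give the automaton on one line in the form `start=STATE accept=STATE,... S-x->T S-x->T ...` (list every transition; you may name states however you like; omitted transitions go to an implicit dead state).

start=q0 accept=q2,q4,q5,q7,q8 q0-x->q1 q0-y->q2 q1-x->q3 q1-y->q4 q2-x->q4 q2-y->q5 q3-x->q6 q3-y->q7 q4-x->q7 q4-y->q8 q5-x->q8 q5-y->q8 q6-x->q9 q6-y->q10 q7-x->q10 q7-y->q11 q8-x->q11 q8-y->q11 q9-x->q9 q9-y->q10 q10-x->q10 q10-y->q11 q11-x->q11 q11-y->q11

Handle the two conditions separately and then intersect. The first has 5 states tracking the input length, saturating at 4; the second has 3 states tracking the count of `y`s, saturating at 2. A product state is a pair (one from each), accepting exactly when both do.
A 12-state machine:
          x    y  
>  q0     q1   q2 
   q1     q3   q4 
 * q2     q4   q5 
   q3     q6   q7 
 * q4     q7   q8 
 * q5     q8   q8 
   q6     q9  q10 
 * q7    q10  q11 
 * q8    q11  q11 
   q9     q9  q10 
   q10   q10  q11 
   q11   q11  q11 
(> = start, * = accepting)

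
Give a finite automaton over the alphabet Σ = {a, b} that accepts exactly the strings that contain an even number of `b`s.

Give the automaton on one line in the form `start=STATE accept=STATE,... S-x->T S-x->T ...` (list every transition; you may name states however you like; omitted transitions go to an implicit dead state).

The only thing that matters is how many `b`s have appeared, reduced mod 2. Use one state per residue: S0 for 0, …, S1 for 1. Reading `b` moves to the next residue; anything else stays put. S0 is accepting.
A 2-state machine:
        a   b  
>* S0   S0  S1 
   S1   S1  S0 
(> = start, * = accepting)

start=S0 accept=S0 S0-a->S0 S0-b->S1 S1-a->S1 S1-b->S0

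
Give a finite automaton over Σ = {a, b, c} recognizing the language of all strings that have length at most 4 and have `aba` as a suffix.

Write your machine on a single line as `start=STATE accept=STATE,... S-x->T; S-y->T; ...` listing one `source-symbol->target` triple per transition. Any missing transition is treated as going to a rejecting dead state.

start=q0; accept=q6; q0-a->q1; q0-b->q2; q0-c->q2; q1-a->q3; q1-b->q4; q1-c->q5; q2-a->q3; q2-b->q5; q2-c->q5; q3-a->q5; q3-b->q4; q3-c->q5; q4-a->q6; q4-b->q5; q4-c->q5; q5-a->q5; q5-b->q5; q5-c->q5; q6-a->q5; q6-b->q5; q6-c->q5

Run two small machines in parallel and take their product. One (6 states) tracks the input length, saturating at 5; the other (4 states) tracks how much of the suffix `aba` has currently been matched. Each combined state is a pair, one component from each; accept when both components accept. Minimizing collapses redundant product states.
A 7-state machine:
        a   b   c  
>  q0   q1  q2  q2 
   q1   q3  q4  q5 
   q2   q3  q5  q5 
   q3   q5  q4  q5 
   q4   q6  q5  q5 
   q5   q5  q5  q5 
 * q6   q5  q5  q5 
(> = start, * = accepting)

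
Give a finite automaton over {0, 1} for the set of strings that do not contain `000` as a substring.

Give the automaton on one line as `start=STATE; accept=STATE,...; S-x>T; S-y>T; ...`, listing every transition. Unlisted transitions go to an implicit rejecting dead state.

This is the complement of 'contains `000`'. Use the same substring-matching states — S0 through S3 holding how much of `000` has just been matched — but flip the accepting set: everything except the trap S3 accepts.
With 4 states:
        0   1  
>* S0   S1  S0 
 * S1   S2  S0 
 * S2   S3  S0 
   S3   S3  S3 
(> = start, * = accepting)

start=S0; accept=S0,S1,S2; S0-0>S1; S0-1>S0; S1-0>S2; S1-1>S0; S2-0>S3; S2-1>S0; S3-0>S3; S3-1>S3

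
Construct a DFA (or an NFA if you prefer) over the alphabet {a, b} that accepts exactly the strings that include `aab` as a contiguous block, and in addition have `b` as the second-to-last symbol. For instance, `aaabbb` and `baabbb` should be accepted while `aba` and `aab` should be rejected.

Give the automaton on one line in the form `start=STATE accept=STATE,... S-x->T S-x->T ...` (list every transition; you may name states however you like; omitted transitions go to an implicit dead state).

Build one automaton per condition and run them in lockstep. One (4 states) tracks whether and how much of `aab` has been seen; the other (7 states) tracks the last 2 symbols read. Each combined state is a pair, one component from each; accept when both components accept.
An 11-state machine:
          a    b  
>  s0     s1   s2 
   s1     s3   s4 
   s2     s5   s6 
   s3     s3   s7 
   s4     s5   s6 
   s5     s3   s4 
   s6     s5   s6 
   s7     s8   s9 
 * s8    s10   s7 
 * s9     s8   s9 
   s10   s10   s7 
(> = start, * = accepting)

start=s0 accept=s8,s9 s0-a->s1 s0-b->s2 s1-a->s3 s1-b->s4 s2-a->s5 s2-b->s6 s3-a->s3 s3-b->s7 s4-a->s5 s4-b->s6 s5-a->s3 s5-b->s4 s6-a->s5 s6-b->s6 s7-a->s8 s7-b->s9 s8-a->s10 s8-b->s7 s9-a->s8 s9-b->s9 s10-a->s10 s10-b->s7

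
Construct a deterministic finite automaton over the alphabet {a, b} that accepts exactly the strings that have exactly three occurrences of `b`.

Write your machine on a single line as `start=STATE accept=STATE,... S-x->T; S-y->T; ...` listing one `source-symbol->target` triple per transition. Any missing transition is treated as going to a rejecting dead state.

Count `b`s, saturating at 4: states S0 through S3 mean 0 through 3 `b`s seen; S4 means more than 3. Each `b` increments (capped at S4); other symbols loop. Accept from {S3}.
        a   b  
>  S0   S0  S1 
   S1   S1  S2 
   S2   S2  S3 
 * S3   S3  S4 
   S4   S4  S4 
(> = start, * = accepting)

start=S0; accept=S3; S0-a->S0; S0-b->S1; S1-a->S1; S1-b->S2; S2-a->S2; S2-b->S3; S3-a->S3; S3-b->S4; S4-a->S4; S4-b->S4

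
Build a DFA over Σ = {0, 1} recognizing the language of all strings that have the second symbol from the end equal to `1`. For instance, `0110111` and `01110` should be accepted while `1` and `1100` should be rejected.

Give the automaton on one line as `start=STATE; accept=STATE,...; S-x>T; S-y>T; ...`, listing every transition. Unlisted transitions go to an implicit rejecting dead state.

A DFA must remember the last 2 symbols (since which symbol is second-to-last isn't known until the input ends). Use one state per possible window of the last ≤2 symbols; accept from those whose window starts with `1`.
7 states suffice.
        0   1  
>  q0   q1  q2 
   q1   q3  q4 
   q2   q5  q6 
   q3   q3  q4 
   q4   q5  q6 
 * q5   q3  q4 
 * q6   q5  q6 
(> = start, * = accepting)

start=q0; accept=q5,q6; q0-0>q1; q0-1>q2; q1-0>q3; q1-1>q4; q2-0>q5; q2-1>q6; q3-0>q3; q3-1>q4; q4-0>q5; q4-1>q6; q5-0>q3; q5-1>q4; q6-0>q5; q6-1>q6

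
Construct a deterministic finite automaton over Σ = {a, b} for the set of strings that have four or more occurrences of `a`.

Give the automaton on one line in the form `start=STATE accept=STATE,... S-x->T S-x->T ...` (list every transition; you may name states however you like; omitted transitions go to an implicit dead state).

start=q0 accept=q4,q5 q0-a->q1 q0-b->q0 q1-a->q2 q1-b->q1 q2-a->q3 q2-b->q2 q3-a->q4 q3-b->q3 q4-a->q5 q4-b->q4 q5-a->q5 q5-b->q5

Only the number of `a`s matters, and only up to 5. Make a chain q0 → q1 → q2 → q3 → q4 → q5 advanced by each `a` (with q5 absorbing); every other symbol self-loops. The accepting set is {q4, q5}.
With 6 states:
        a   b  
>  q0   q1  q0 
   q1   q2  q1 
   q2   q3  q2 
   q3   q4  q3 
 * q4   q5  q4 
 * q5   q5  q5 
(> = start, * = accepting)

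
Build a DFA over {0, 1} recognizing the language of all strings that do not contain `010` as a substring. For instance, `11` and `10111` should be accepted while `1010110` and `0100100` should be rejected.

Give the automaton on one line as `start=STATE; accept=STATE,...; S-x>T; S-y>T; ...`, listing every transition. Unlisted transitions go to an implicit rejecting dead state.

This is the complement of 'contains `010`'. Use the same substring-matching states — q0 through q3 holding how much of `010` has just been matched — but flip the accepting set: everything except the trap q3 accepts.
4 states suffice.
        0   1  
>* q0   q1  q0 
 * q1   q1  q2 
 * q2   q3  q0 
   q3   q3  q3 
(> = start, * = accepting)

start=q0; accept=q0,q1,q2; q0-0>q1; q0-1>q0; q1-0>q1; q1-1>q2; q2-0>q3; q2-1>q0; q3-0>q3; q3-1>q3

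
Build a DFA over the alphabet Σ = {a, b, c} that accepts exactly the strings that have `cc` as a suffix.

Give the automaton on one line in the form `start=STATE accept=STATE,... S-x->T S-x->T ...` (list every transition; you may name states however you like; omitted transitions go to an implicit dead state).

Let each state record the length of the longest suffix of the input read so far that is also a prefix of `cc`. S1 means the last symbol is `c`; S2 means the last 2 symbols are `cc`. Accept only at S2, where the string currently ends in `cc`.
With 3 states:
        a   b   c  
>  S0   S0  S0  S1 
   S1   S0  S0  S2 
 * S2   S0  S0  S2 
(> = start, * = accepting)

start=S0 accept=S2 S0-a->S0 S0-b->S0 S0-c->S1 S1-a->S0 S1-b->S0 S1-c->S2 S2-a->S0 S2-b->S0 S2-c->S2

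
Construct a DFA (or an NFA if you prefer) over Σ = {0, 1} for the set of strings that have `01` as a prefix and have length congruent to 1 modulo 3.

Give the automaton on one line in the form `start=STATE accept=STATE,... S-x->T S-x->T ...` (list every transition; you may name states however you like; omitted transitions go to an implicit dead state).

start=A accept=F A-0->B A-1->C B-0->C B-1->D C-0->C C-1->C D-0->E D-1->E E-0->F E-1->F F-0->D F-1->D

Build one automaton per condition and run them in lockstep. One (4 states) tracks whether the input so far still matches the prefix `01`; the other (3 states) tracks the input length modulo 3. Each combined state is a pair, one component from each; accept when both components accept. Minimizing collapses redundant product states.
6 states suffice.
       0  1 
>  A   B  C 
   B   C  D 
   C   C  C 
   D   E  E 
   E   F  F 
 * F   D  D 
(> = start, * = accepting)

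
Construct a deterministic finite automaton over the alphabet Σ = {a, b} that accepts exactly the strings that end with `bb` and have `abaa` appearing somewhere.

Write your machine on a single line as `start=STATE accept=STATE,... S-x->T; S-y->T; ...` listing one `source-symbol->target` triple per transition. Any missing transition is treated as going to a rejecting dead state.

start=s0; accept=s6; s0-a->s1; s0-b->s0; s1-a->s1; s1-b->s2; s2-a->s3; s2-b->s0; s3-a->s4; s3-b->s2; s4-a->s4; s4-b->s5; s5-a->s4; s5-b->s6; s6-a->s4; s6-b->s6

Build one automaton per condition and run them in lockstep. The first has 3 states tracking how much of the suffix `bb` has currently been matched; the second has 5 states tracking whether and how much of `abaa` has been seen. A product state is a pair (one from each), accepting exactly when both do. Equivalent product states are then merged.
        a   b  
>  s0   s1  s0 
   s1   s1  s2 
   s2   s3  s0 
   s3   s4  s2 
   s4   s4  s5 
   s5   s4  s6 
 * s6   s4  s6 
(> = start, * = accepting)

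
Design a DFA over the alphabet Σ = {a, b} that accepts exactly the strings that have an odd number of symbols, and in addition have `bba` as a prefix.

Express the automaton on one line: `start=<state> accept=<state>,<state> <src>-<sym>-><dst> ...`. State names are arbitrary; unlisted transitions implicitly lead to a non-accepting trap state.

start=q0 accept=q5 q0-a->q1 q0-b->q2 q1-a->q3 q1-b->q3 q2-a->q3 q2-b->q4 q3-a->q1 q3-b->q1 q4-a->q5 q4-b->q1 q5-a->q6 q5-b->q6 q6-a->q5 q6-b->q5

Run two small machines in parallel and take their product. The first has 2 states tracking the input length modulo 2; the second has 5 states tracking whether the input so far still matches the prefix `bba`. A product state is a pair (one from each), accepting exactly when both do.
        a   b  
>  q0   q1  q2 
   q1   q3  q3 
   q2   q3  q4 
   q3   q1  q1 
   q4   q5  q1 
 * q5   q6  q6 
   q6   q5  q5 
(> = start, * = accepting)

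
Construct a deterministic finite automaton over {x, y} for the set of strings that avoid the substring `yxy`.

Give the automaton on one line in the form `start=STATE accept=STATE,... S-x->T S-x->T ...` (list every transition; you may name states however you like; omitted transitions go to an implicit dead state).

Track partial matches of the forbidden pattern `yxy`. State q3 is a dead state reached once `yxy` has occurred; every other state accepts. q0 means no part of `yxy` is currently matched.
        x   y  
>* q0   q0  q1 
 * q1   q2  q1 
 * q2   q0  q3 
   q3   q3  q3 
(> = start, * = accepting)

start=q0 accept=q0,q1,q2 q0-x->q0 q0-y->q1 q1-x->q2 q1-y->q1 q2-x->q0 q2-y->q3 q3-x->q3 q3-y->q3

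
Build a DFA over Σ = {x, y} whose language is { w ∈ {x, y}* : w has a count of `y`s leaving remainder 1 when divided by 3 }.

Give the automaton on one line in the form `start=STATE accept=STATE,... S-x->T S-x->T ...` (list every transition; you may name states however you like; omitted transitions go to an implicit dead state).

Keep the running count of `y`s modulo 3: each `y` advances along the cycle S0 → S1 → S2 → S0 while other symbols loop. Accept at S1.
3 states suffice.
        x   y  
>  S0   S0  S1 
 * S1   S1  S2 
   S2   S2  S0 
(> = start, * = accepting)

start=S0 accept=S1 S0-x->S0 S0-y->S1 S1-x->S1 S1-y->S2 S2-x->S2 S2-y->S0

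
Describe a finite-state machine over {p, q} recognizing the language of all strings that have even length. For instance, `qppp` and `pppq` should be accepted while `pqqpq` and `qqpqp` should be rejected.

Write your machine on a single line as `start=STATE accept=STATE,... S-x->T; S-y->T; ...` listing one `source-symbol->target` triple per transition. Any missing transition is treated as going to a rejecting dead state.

start=s0; accept=s0; s0-p->s1; s0-q->s1; s1-p->s0; s1-q->s0

Only the length mod 2 matters, so use a 2-cycle: from any state, every input symbol moves to the next state, wrapping s1 back to s0. Mark s0 accepting.
2 states suffice.
        p   q  
>* s0   s1  s1 
   s1   s0  s0 
(> = start, * = accepting)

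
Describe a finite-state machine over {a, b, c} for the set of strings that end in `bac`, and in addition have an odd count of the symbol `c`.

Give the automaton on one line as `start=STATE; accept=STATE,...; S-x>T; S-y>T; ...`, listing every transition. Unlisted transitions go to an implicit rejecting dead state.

start=q0; accept=q4; q0-a>q0; q0-b>q1; q0-c>q2; q1-a>q3; q1-b>q1; q1-c>q2; q2-a>q2; q2-b>q2; q2-c>q0; q3-a>q0; q3-b>q1; q3-c>q4; q4-a>q2; q4-b>q2; q4-c>q0

Run two small machines in parallel and take their product. The first has 4 states tracking how much of the suffix `bac` has currently been matched; the second has 2 states tracking the count of `c`s modulo 2. A product state is a pair (one from each), accepting exactly when both do. After merging equivalent states the machine shrinks.
A 5-state machine:
        a   b   c  
>  q0   q0  q1  q2 
   q1   q3  q1  q2 
   q2   q2  q2  q0 
   q3   q0  q1  q4 
 * q4   q2  q2  q0 
(> = start, * = accepting)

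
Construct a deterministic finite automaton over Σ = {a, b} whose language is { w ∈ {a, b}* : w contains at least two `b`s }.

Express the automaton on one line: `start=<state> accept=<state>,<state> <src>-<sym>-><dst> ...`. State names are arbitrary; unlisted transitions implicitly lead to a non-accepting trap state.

Only the number of `b`s matters, and only up to 3. Make a chain q0 → q1 → q2 → q3 advanced by each `b` (with q3 absorbing); every other symbol self-loops. The accepting set is {q2, q3}.
4 states suffice.
        a   b  
>  q0   q0  q1 
   q1   q1  q2 
 * q2   q2  q3 
 * q3   q3  q3 
(> = start, * = accepting)

start=q0 accept=q2,q3 q0-a->q0 q0-b->q1 q1-a->q1 q1-b->q2 q2-a->q2 q2-b->q3 q3-a->q3 q3-b->q3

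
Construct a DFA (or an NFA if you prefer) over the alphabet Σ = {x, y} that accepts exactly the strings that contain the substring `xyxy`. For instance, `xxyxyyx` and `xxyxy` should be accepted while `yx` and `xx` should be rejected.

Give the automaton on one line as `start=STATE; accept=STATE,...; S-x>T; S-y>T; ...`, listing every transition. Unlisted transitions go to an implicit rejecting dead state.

States A..D record the length of the longest prefix of `xyxy` that matches the current input suffix. Reaching E means `xyxy` has been seen, and we stay there forever. Accept from E.
A 5-state machine:
       x  y 
>  A   B  A 
   B   B  C 
   C   D  A 
   D   B  E 
 * E   E  E 
(> = start, * = accepting)

start=A; accept=E; A-x>B; A-y>A; B-x>B; B-y>C; C-x>D; C-y>A; D-x>B; D-y>E; E-x>E; E-y>E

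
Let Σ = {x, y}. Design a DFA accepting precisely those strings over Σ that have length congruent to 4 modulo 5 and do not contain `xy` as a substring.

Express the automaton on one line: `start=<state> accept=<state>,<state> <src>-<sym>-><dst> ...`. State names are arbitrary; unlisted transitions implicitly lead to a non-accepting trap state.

Build one automaton per condition and run them in lockstep. One (5 states) tracks the input length modulo 5; the other (3 states) tracks partial matches of the forbidden pattern `xy`. Each combined state is a pair, one component from each; accept when both components accept.
With 15 states:
          x    y  
>  q0     q1   q2 
   q1     q3   q4 
   q2     q3   q5 
   q3     q6   q7 
   q4     q7   q7 
   q5     q6   q8 
   q6     q9  q10 
   q7    q10  q10 
   q8     q9  q11 
 * q9    q12  q13 
   q10   q13  q13 
 * q11   q12   q0 
   q12    q1  q14 
   q13   q14  q14 
   q14    q4   q4 
(> = start, * = accepting)

start=q0 accept=q9,q11 q0-x->q1 q0-y->q2 q1-x->q3 q1-y->q4 q2-x->q3 q2-y->q5 q3-x->q6 q3-y->q7 q4-x->q7 q4-y->q7 q5-x->q6 q5-y->q8 q6-x->q9 q6-y->q10 q7-x->q10 q7-y->q10 q8-x->q9 q8-y->q11 q9-x->q12 q9-y->q13 q10-x->q13 q10-y->q13 q11-x->q12 q11-y->q0 q12-x->q1 q12-y->q14 q13-x->q14 q13-y->q14 q14-x->q4 q14-y->q4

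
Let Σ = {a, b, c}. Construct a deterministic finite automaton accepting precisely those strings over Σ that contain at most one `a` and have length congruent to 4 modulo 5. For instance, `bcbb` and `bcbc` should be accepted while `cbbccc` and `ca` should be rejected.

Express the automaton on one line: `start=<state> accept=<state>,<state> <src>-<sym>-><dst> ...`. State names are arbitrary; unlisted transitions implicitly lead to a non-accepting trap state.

Build one automaton per condition and run them in lockstep. One (3 states) tracks the count of `a`s, saturating at 2; the other (5 states) tracks the input length modulo 5. Each combined state is a pair, one component from each; accept when both components accept. Equivalent product states are then merged.
With 11 states:
          a    b    c  
>  s0     s1   s2   s2 
   s1     s3   s4   s4 
   s2     s4   s5   s5 
   s3     s3   s3   s3 
   s4     s3   s6   s6 
   s5     s6   s7   s7 
   s6     s3   s8   s8 
   s7     s8   s9   s9 
 * s8     s3  s10  s10 
 * s9    s10   s0   s0 
   s10    s3   s1   s1 
(> = start, * = accepting)

start=s0 accept=s8,s9 s0-a->s1 s0-b->s2 s0-c->s2 s1-a->s3 s1-b->s4 s1-c->s4 s2-a->s4 s2-b->s5 s2-c->s5 s3-a->s3 s3-b->s3 s3-c->s3 s4-a->s3 s4-b->s6 s4-c->s6 s5-a->s6 s5-b->s7 s5-c->s7 s6-a->s3 s6-b->s8 s6-c->s8 s7-a->s8 s7-b->s9 s7-c->s9 s8-a->s3 s8-b->s10 s8-c->s10 s9-a->s10 s9-b->s0 s9-c->s0 s10-a->s3 s10-b->s1 s10-c->s1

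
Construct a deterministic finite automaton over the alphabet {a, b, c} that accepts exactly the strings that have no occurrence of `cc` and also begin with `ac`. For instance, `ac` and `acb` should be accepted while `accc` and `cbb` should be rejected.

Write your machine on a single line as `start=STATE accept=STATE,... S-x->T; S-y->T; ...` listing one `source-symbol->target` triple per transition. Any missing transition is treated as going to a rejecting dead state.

start=q0; accept=q4,q6; q0-a->q1; q0-b->q2; q0-c->q3; q1-a->q2; q1-b->q2; q1-c->q4; q2-a->q2; q2-b->q2; q2-c->q3; q3-a->q2; q3-b->q2; q3-c->q5; q4-a->q6; q4-b->q6; q4-c->q7; q5-a->q5; q5-b->q5; q5-c->q5; q6-a->q6; q6-b->q6; q6-c->q4; q7-a->q7; q7-b->q7; q7-c->q7

Run two small machines in parallel and take their product. The first has 3 states tracking partial matches of the forbidden pattern `cc`; the second has 4 states tracking whether the input so far still matches the prefix `ac`. A product state is a pair (one from each), accepting exactly when both do.
An 8-state machine:
        a   b   c  
>  q0   q1  q2  q3 
   q1   q2  q2  q4 
   q2   q2  q2  q3 
   q3   q2  q2  q5 
 * q4   q6  q6  q7 
   q5   q5  q5  q5 
 * q6   q6  q6  q4 
   q7   q7  q7  q7 
(> = start, * = accepting)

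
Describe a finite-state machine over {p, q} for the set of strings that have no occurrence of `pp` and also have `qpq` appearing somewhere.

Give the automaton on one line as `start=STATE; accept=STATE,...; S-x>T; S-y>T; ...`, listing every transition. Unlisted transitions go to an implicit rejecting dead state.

start=S0; accept=S5,S6; S0-p>S1; S0-q>S2; S1-p>S3; S1-q>S2; S2-p>S4; S2-q>S2; S3-p>S3; S3-q>S3; S4-p>S3; S4-q>S5; S5-p>S6; S5-q>S5; S6-p>S3; S6-q>S5

Build one automaton per condition and run them in lockstep. The first has 3 states tracking partial matches of the forbidden pattern `pp`; the second has 4 states tracking whether and how much of `qpq` has been seen. A product state is a pair (one from each), accepting exactly when both do. After merging equivalent states the machine shrinks.
        p   q  
>  S0   S1  S2 
   S1   S3  S2 
   S2   S4  S2 
   S3   S3  S3 
   S4   S3  S5 
 * S5   S6  S5 
 * S6   S3  S5 
(> = start, * = accepting)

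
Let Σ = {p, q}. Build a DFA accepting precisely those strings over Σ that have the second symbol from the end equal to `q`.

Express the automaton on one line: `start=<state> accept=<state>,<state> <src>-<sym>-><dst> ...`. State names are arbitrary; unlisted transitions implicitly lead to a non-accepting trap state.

A DFA must remember the last 2 symbols (since which symbol is second-to-last isn't known until the input ends). Use one state per possible window of the last ≤2 symbols; accept from those whose window starts with `q`.
With 7 states:
        p   q  
>  S0   S1  S2 
   S1   S3  S4 
   S2   S5  S6 
   S3   S3  S4 
   S4   S5  S6 
 * S5   S3  S4 
 * S6   S5  S6 
(> = start, * = accepting)

start=S0 accept=S5,S6 S0-p->S1 S0-q->S2 S1-p->S3 S1-q->S4 S2-p->S5 S2-q->S6 S3-p->S3 S3-q->S4 S4-p->S5 S4-q->S6 S5-p->S3 S5-q->S4 S6-p->S5 S6-q->S6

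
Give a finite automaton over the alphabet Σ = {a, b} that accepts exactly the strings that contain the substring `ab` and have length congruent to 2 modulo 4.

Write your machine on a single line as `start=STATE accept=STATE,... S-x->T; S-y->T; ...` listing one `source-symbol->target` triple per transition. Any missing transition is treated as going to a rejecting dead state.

start=q0; accept=q4; q0-a->q1; q0-b->q2; q1-a->q3; q1-b->q4; q2-a->q3; q2-b->q5; q3-a->q6; q3-b->q7; q4-a->q7; q4-b->q7; q5-a->q6; q5-b->q8; q6-a->q9; q6-b->q10; q7-a->q10; q7-b->q10; q8-a->q9; q8-b->q0; q9-a->q1; q9-b->q11; q10-a->q11; q10-b->q11; q11-a->q4; q11-b->q4

Run two small machines in parallel and take their product. The first has 3 states tracking whether and how much of `ab` has been seen; the second has 4 states tracking the input length modulo 4. A product state is a pair (one from each), accepting exactly when both do.
          a    b  
>  q0     q1   q2 
   q1     q3   q4 
   q2     q3   q5 
   q3     q6   q7 
 * q4     q7   q7 
   q5     q6   q8 
   q6     q9  q10 
   q7    q10  q10 
   q8     q9   q0 
   q9     q1  q11 
   q10   q11  q11 
   q11    q4   q4 
(> = start, * = accepting)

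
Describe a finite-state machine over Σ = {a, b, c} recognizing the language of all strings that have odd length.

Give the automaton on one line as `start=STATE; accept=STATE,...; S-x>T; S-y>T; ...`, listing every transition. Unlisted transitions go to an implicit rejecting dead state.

Only the length mod 2 matters, so use a 2-cycle: from any state, every input symbol moves to the next state, wrapping q1 back to q0. Mark q1 accepting.
A 2-state machine:
        a   b   c  
>  q0   q1  q1  q1 
 * q1   q0  q0  q0 
(> = start, * = accepting)

start=q0; accept=q1; q0-a>q1; q0-b>q1; q0-c>q1; q1-a>q0; q1-b>q0; q1-c>q0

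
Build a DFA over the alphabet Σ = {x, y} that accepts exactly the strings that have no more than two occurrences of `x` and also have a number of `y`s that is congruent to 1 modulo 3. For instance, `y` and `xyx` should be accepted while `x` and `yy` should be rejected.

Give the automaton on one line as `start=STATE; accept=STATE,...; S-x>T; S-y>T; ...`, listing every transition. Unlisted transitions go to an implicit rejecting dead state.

start=q0; accept=q2,q4,q7; q0-x>q1; q0-y>q2; q1-x>q3; q1-y>q4; q2-x>q4; q2-y>q5; q3-x>q6; q3-y>q7; q4-x>q7; q4-y>q8; q5-x>q8; q5-y>q0; q6-x>q6; q6-y>q9; q7-x>q9; q7-y>q10; q8-x>q10; q8-y>q1; q9-x>q9; q9-y>q11; q10-x>q11; q10-y>q3; q11-x>q11; q11-y>q6

Build one automaton per condition and run them in lockstep. The first has 4 states tracking the count of `x`s, saturating at 3; the second has 3 states tracking the count of `y`s modulo 3. A product state is a pair (one from each), accepting exactly when both do.
12 states suffice.
          x    y  
>  q0     q1   q2 
   q1     q3   q4 
 * q2     q4   q5 
   q3     q6   q7 
 * q4     q7   q8 
   q5     q8   q0 
   q6     q6   q9 
 * q7     q9  q10 
   q8    q10   q1 
   q9     q9  q11 
   q10   q11   q3 
   q11   q11   q6 
(> = start, * = accepting)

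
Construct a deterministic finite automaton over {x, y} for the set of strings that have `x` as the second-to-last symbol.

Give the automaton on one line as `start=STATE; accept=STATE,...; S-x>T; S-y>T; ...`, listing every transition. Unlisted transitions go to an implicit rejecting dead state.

A DFA must remember the last 2 symbols (since which symbol is second-to-last isn't known until the input ends). Use one state per possible window of the last ≤2 symbols; accept from those whose window starts with `x`.
        x   y  
>  q0   q1  q2 
   q1   q3  q4 
   q2   q5  q6 
 * q3   q3  q4 
 * q4   q5  q6 
   q5   q3  q4 
   q6   q5  q6 
(> = start, * = accepting)

start=q0; accept=q3,q4; q0-x>q1; q0-y>q2; q1-x>q3; q1-y>q4; q2-x>q5; q2-y>q6; q3-x>q3; q3-y>q4; q4-x>q5; q4-y>q6; q5-x>q3; q5-y>q4; q6-x>q5; q6-y>q6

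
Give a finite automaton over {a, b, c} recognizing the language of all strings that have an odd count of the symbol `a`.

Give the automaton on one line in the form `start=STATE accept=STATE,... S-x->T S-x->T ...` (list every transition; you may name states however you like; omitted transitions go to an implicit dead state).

Keep the running count of `a`s modulo 2: each `a` advances along the cycle q0 → q1 → q0 while other symbols loop. Accept at q1.
A 2-state machine:
        a   b   c  
>  q0   q1  q0  q0 
 * q1   q0  q1  q1 
(> = start, * = accepting)

start=q0 accept=q1 q0-a->q1 q0-b->q0 q0-c->q0 q1-a->q0 q1-b->q1 q1-c->q1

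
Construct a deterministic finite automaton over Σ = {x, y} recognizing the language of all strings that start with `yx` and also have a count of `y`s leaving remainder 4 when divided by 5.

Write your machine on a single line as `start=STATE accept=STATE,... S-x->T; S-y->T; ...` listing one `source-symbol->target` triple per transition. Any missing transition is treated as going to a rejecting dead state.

start=q0; accept=q6; q0-x->q1; q0-y->q2; q1-x->q1; q1-y->q1; q2-x->q3; q2-y->q1; q3-x->q3; q3-y->q4; q4-x->q4; q4-y->q5; q5-x->q5; q5-y->q6; q6-x->q6; q6-y->q7; q7-x->q7; q7-y->q3

Run two small machines in parallel and take their product. The first has 4 states tracking whether the input so far still matches the prefix `yx`; the second has 5 states tracking the count of `y`s modulo 5. A product state is a pair (one from each), accepting exactly when both do. Minimizing collapses redundant product states.
An 8-state machine:
        x   y  
>  q0   q1  q2 
   q1   q1  q1 
   q2   q3  q1 
   q3   q3  q4 
   q4   q4  q5 
   q5   q5  q6 
 * q6   q6  q7 
   q7   q7  q3 
(> = start, * = accepting)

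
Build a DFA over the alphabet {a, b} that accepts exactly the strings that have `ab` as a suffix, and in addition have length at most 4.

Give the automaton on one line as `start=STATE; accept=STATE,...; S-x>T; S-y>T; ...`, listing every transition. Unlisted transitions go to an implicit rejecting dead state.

start=s0; accept=s4,s7; s0-a>s1; s0-b>s2; s1-a>s3; s1-b>s4; s2-a>s3; s2-b>s5; s3-a>s6; s3-b>s7; s4-a>s6; s4-b>s8; s5-a>s6; s5-b>s8; s6-a>s8; s6-b>s7; s7-a>s8; s7-b>s8; s8-a>s8; s8-b>s8

Handle the two conditions separately and then intersect. The first has 3 states tracking how much of the suffix `ab` has currently been matched; the second has 6 states tracking the input length, saturating at 5. A product state is a pair (one from each), accepting exactly when both do. Equivalent product states are then merged.
A 9-state machine:
        a   b  
>  s0   s1  s2 
   s1   s3  s4 
   s2   s3  s5 
   s3   s6  s7 
 * s4   s6  s8 
   s5   s6  s8 
   s6   s8  s7 
 * s7   s8  s8 
   s8   s8  s8 
(> = start, * = accepting)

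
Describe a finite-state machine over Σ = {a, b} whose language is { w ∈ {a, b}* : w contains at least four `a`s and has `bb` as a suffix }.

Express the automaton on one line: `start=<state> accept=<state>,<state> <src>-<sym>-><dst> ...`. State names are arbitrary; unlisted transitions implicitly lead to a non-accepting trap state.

start=q0 accept=q6 q0-a->q1 q0-b->q0 q1-a->q2 q1-b->q1 q2-a->q3 q2-b->q2 q3-a->q4 q3-b->q3 q4-a->q4 q4-b->q5 q5-a->q4 q5-b->q6 q6-a->q4 q6-b->q6

Build one automaton per condition and run them in lockstep. One (6 states) tracks the count of `a`s, saturating at 5; the other (3 states) tracks how much of the suffix `bb` has currently been matched. Each combined state is a pair, one component from each; accept when both components accept. After merging equivalent states the machine shrinks.
With 7 states:
        a   b  
>  q0   q1  q0 
   q1   q2  q1 
   q2   q3  q2 
   q3   q4  q3 
   q4   q4  q5 
   q5   q4  q6 
 * q6   q4  q6 
(> = start, * = accepting)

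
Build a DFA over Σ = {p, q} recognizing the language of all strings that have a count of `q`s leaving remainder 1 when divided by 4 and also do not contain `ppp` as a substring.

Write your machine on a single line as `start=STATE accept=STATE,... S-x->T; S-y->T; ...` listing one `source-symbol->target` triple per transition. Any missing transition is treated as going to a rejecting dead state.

start=A; accept=C,E,H; A-p->B; A-q->C; B-p->D; B-q->C; C-p->E; C-q->F; D-p->G; D-q->C; E-p->H; E-q->F; F-p->I; F-q->J; G-p->G; G-q->K; H-p->K; H-q->F; I-p->L; I-q->J; J-p->M; J-q->A; K-p->K; K-q->N; L-p->N; L-q->J; M-p->O; M-q->A; N-p->N; N-q->P; O-p->P; O-q->A; P-p->P; P-q->G

Build one automaton per condition and run them in lockstep. One (4 states) tracks the count of `q`s modulo 4; the other (4 states) tracks partial matches of the forbidden pattern `ppp`. Each combined state is a pair, one component from each; accept when both components accept.
       p  q 
>  A   B  C 
   B   D  C 
 * C   E  F 
   D   G  C 
 * E   H  F 
   F   I  J 
   G   G  K 
 * H   K  F 
   I   L  J 
   J   M  A 
   K   K  N 
   L   N  J 
   M   O  A 
   N   N  P 
   O   P  A 
   P   P  G 
(> = start, * = accepting)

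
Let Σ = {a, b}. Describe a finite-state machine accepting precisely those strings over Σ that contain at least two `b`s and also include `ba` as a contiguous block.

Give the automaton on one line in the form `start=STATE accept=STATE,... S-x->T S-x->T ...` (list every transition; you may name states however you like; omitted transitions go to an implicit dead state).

start=S0 accept=S4 S0-a->S0 S0-b->S1 S1-a->S2 S1-b->S3 S2-a->S2 S2-b->S4 S3-a->S4 S3-b->S3 S4-a->S4 S4-b->S4

Handle the two conditions separately and then intersect. The first has 4 states tracking the count of `b`s, saturating at 3; the second has 3 states tracking whether and how much of `ba` has been seen. A product state is a pair (one from each), accepting exactly when both do. Equivalent product states are then merged.
5 states suffice.
        a   b  
>  S0   S0  S1 
   S1   S2  S3 
   S2   S2  S4 
   S3   S4  S3 
 * S4   S4  S4 
(> = start, * = accepting)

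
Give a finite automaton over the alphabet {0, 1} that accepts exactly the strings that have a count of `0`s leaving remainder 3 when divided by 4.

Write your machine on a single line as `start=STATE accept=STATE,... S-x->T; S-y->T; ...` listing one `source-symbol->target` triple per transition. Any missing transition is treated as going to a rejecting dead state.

The only thing that matters is how many `0`s have appeared, reduced mod 4. Use one state per residue: q0 for 0, …, q3 for 3. Reading `0` moves to the next residue; anything else stays put. q3 is accepting.
4 states suffice.
        0   1  
>  q0   q1  q0 
   q1   q2  q1 
   q2   q3  q2 
 * q3   q0  q3 
(> = start, * = accepting)

start=q0; accept=q3; q0-0->q1; q0-1->q0; q1-0->q2; q1-1->q1; q2-0->q3; q2-1->q2; q3-0->q0; q3-1->q3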